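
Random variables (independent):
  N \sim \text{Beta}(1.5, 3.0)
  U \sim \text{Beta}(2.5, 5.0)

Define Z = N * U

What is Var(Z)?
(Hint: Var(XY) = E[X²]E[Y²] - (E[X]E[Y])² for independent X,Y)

Var(XY) = E[X²]E[Y²] - (E[X]E[Y])²
E[N] = 0.33333333, Var(N) = 0.04040404
E[U] = 0.33333333, Var(U) = 0.026143791
E[N²] = 0.04040404 + 0.33333333² = 0.15151515
E[U²] = 0.026143791 + 0.33333333² = 0.1372549
Var(Z) = 0.15151515*0.1372549 - (0.33333333*0.33333333)²
= 0.020796197 - 0.012345679 = 0.0084505183

0.0084505183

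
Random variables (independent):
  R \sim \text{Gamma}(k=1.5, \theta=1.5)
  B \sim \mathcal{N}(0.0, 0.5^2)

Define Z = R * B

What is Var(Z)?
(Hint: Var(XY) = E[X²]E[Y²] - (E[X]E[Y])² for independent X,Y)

Var(XY) = E[X²]E[Y²] - (E[X]E[Y])²
E[R] = 2.25, Var(R) = 3.375
E[B] = 0, Var(B) = 0.25
E[R²] = 3.375 + 2.25² = 8.4375
E[B²] = 0.25 + 0² = 0.25
Var(Z) = 8.4375*0.25 - (2.25*0)²
= 2.109375 - 0 = 2.109375

2.109375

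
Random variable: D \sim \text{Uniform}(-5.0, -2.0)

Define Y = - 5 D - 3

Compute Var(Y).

For Y = aD + b: Var(Y) = a² * Var(D)
Var(D) = (-2 + 5)^2/12 = 0.75
Var(Y) = (-5)² * 0.75 = 25 * 0.75 = 18.75

18.75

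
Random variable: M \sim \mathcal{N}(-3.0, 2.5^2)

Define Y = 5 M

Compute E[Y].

For Y = 5M:
E[Y] = 5 * E[M]
E[M] = -3.0 = -3
E[Y] = 5 * (-3) = -15

-15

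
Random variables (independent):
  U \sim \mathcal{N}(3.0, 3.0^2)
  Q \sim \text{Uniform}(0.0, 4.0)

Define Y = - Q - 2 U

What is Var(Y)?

For independent RVs: Var(aX + bY) = a²Var(X) + b²Var(Y)
Var(U) = 9
Var(Q) = 1.3333333
Var(Y) = (-2)²*9 + (-1)²*1.3333333
= 4*9 + 1*1.3333333 = 37.333333

37.333333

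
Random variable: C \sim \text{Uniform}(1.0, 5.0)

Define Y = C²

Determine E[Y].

E[C²] = Var(C) + (E[C])² = 1.3333333 + 9 = 10.333333

10.333333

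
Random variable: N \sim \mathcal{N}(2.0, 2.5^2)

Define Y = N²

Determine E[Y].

E[N²] = Var(N) + (E[N])² = 6.25 + 4 = 10.25

10.25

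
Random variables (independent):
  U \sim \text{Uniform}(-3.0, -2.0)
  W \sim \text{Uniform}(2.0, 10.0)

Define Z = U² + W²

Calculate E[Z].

E[Z] = E[U²] + E[W²]
E[U²] = Var(U) + E[U]² = 0.083333333 + 6.25 = 6.3333333
E[W²] = Var(W) + E[W]² = 5.3333333 + 36 = 41.333333
E[Z] = 6.3333333 + 41.333333 = 47.666667

47.666667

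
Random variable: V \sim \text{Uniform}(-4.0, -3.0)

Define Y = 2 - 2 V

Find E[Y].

For Y = -2V + 2:
E[Y] = -2 * E[V] + 2
E[V] = (-4 - 3)/2 = -3.5
E[Y] = -2 * (-3.5) + 2 = 9

9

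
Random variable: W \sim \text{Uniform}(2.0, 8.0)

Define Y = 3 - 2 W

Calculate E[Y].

For Y = -2W + 3:
E[Y] = -2 * E[W] + 3
E[W] = (2 + 8)/2 = 5
E[Y] = -2 * 5 + 3 = -7

-7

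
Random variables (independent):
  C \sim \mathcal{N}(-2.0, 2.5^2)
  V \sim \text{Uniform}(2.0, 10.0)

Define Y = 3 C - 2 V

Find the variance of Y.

For independent RVs: Var(aX + bY) = a²Var(X) + b²Var(Y)
Var(C) = 6.25
Var(V) = 5.3333333
Var(Y) = 3²*6.25 + (-2)²*5.3333333
= 9*6.25 + 4*5.3333333 = 77.583333

77.583333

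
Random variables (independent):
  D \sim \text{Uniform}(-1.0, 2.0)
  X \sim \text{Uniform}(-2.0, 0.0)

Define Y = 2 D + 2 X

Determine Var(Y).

For independent RVs: Var(aX + bY) = a²Var(X) + b²Var(Y)
Var(D) = 0.75
Var(X) = 0.33333333
Var(Y) = 2²*0.75 + 2²*0.33333333
= 4*0.75 + 4*0.33333333 = 4.3333333

4.3333333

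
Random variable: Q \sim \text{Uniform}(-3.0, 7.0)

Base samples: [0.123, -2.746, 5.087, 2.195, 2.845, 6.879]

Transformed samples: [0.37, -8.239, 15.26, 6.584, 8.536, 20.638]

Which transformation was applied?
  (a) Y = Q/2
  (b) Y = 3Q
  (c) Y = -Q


Checking option (b) Y = 3Q:
  Q = 0.123 -> Y = 0.37 ✓
  Q = -2.746 -> Y = -8.239 ✓
  Q = 5.087 -> Y = 15.26 ✓
All samples match this transformation.

(b) 3Q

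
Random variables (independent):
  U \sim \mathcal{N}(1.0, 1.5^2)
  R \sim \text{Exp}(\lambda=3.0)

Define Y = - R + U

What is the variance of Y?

For independent RVs: Var(aX + bY) = a²Var(X) + b²Var(Y)
Var(U) = 2.25
Var(R) = 0.11111111
Var(Y) = 1²*2.25 + (-1)²*0.11111111
= 1*2.25 + 1*0.11111111 = 2.3611111

2.3611111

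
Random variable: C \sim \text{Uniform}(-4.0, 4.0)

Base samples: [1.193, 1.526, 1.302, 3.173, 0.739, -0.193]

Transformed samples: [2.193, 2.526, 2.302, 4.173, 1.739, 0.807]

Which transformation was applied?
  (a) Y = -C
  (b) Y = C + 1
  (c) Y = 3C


Checking option (b) Y = C + 1:
  C = 1.193 -> Y = 2.193 ✓
  C = 1.526 -> Y = 2.526 ✓
  C = 1.302 -> Y = 2.302 ✓
All samples match this transformation.

(b) C + 1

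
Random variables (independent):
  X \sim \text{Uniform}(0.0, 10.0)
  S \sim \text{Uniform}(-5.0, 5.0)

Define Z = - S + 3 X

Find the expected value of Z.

E[Z] = 3*E[X] - 1*E[S]
E[X] = 5
E[S] = 0
E[Z] = 3*5 - 1*0 = 15

15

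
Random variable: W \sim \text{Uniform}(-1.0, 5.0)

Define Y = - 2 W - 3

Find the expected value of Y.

For Y = -2W - 3:
E[Y] = -2 * E[W] - 3
E[W] = (-1 + 5)/2 = 2
E[Y] = -2 * 2 - 3 = -7

-7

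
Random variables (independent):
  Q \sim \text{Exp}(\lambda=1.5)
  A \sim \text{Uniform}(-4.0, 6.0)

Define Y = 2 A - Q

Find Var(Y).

For independent RVs: Var(aX + bY) = a²Var(X) + b²Var(Y)
Var(Q) = 0.44444444
Var(A) = 8.3333333
Var(Y) = (-1)²*0.44444444 + 2²*8.3333333
= 1*0.44444444 + 4*8.3333333 = 33.777778

33.777778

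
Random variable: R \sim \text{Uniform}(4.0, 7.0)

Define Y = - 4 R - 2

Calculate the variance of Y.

For Y = aR + b: Var(Y) = a² * Var(R)
Var(R) = (7 - 4)^2/12 = 0.75
Var(Y) = (-4)² * 0.75 = 16 * 0.75 = 12

12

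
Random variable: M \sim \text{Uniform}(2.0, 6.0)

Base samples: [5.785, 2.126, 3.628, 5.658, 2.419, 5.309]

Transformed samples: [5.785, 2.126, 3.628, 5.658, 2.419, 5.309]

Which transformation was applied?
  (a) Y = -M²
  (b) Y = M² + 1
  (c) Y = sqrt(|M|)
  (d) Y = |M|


Checking option (d) Y = |M|:
  M = 5.785 -> Y = 5.785 ✓
  M = 2.126 -> Y = 2.126 ✓
  M = 3.628 -> Y = 3.628 ✓
All samples match this transformation.

(d) |M|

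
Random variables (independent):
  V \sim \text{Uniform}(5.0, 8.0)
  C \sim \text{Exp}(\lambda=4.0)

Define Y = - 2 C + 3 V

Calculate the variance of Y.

For independent RVs: Var(aX + bY) = a²Var(X) + b²Var(Y)
Var(V) = 0.75
Var(C) = 0.0625
Var(Y) = 3²*0.75 + (-2)²*0.0625
= 9*0.75 + 4*0.0625 = 7

7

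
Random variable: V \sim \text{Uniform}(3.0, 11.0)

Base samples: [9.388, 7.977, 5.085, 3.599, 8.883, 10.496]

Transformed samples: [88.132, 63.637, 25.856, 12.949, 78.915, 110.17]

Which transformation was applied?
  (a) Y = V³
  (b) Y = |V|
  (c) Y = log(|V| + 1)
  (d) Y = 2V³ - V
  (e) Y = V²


Checking option (e) Y = V²:
  V = 9.388 -> Y = 88.132 ✓
  V = 7.977 -> Y = 63.637 ✓
  V = 5.085 -> Y = 25.856 ✓
All samples match this transformation.

(e) V²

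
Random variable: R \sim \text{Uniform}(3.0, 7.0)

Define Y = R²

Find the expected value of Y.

E[R²] = Var(R) + (E[R])² = 1.3333333 + 25 = 26.333333

26.333333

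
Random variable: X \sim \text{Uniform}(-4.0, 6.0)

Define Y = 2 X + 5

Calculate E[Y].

For Y = 2X + 5:
E[Y] = 2 * E[X] + 5
E[X] = (-4 + 6)/2 = 1
E[Y] = 2 * 1 + 5 = 7

7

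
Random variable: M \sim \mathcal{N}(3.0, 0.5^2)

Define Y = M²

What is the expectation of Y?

E[M²] = Var(M) + (E[M])² = 0.25 + 9 = 9.25

9.25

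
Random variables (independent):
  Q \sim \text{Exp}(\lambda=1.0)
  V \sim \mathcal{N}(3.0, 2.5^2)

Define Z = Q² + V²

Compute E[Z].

E[Z] = E[Q²] + E[V²]
E[Q²] = Var(Q) + E[Q]² = 1 + 1 = 2
E[V²] = Var(V) + E[V]² = 6.25 + 9 = 15.25
E[Z] = 2 + 15.25 = 17.25

17.25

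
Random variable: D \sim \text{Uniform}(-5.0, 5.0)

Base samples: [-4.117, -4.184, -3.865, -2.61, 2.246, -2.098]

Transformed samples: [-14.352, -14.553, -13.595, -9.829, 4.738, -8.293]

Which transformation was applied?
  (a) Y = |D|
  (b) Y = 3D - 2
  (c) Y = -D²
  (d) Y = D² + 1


Checking option (b) Y = 3D - 2:
  D = -4.117 -> Y = -14.352 ✓
  D = -4.184 -> Y = -14.553 ✓
  D = -3.865 -> Y = -13.595 ✓
All samples match this transformation.

(b) 3D - 2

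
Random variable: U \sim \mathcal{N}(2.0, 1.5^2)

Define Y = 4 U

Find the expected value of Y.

For Y = 4U:
E[Y] = 4 * E[U]
E[U] = 2.0 = 2
E[Y] = 4 * 2 = 8

8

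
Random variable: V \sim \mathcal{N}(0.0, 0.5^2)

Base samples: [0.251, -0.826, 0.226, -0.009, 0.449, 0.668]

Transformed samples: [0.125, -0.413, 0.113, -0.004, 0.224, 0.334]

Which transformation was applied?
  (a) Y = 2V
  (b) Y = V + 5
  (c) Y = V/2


Checking option (c) Y = V/2:
  V = 0.251 -> Y = 0.125 ✓
  V = -0.826 -> Y = -0.413 ✓
  V = 0.226 -> Y = 0.113 ✓
All samples match this transformation.

(c) V/2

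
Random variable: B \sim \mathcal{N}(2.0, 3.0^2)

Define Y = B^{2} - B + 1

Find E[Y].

E[Y] = 1*E[B²] - 1*E[B] + 1
E[B] = 2
E[B²] = Var(B) + (E[B])² = 9 + 4 = 13
E[Y] = 1*13 - 1*2 + 1 = 12

12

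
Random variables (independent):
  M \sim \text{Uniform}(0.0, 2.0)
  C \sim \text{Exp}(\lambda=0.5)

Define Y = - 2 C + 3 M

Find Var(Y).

For independent RVs: Var(aX + bY) = a²Var(X) + b²Var(Y)
Var(M) = 0.33333333
Var(C) = 4
Var(Y) = 3²*0.33333333 + (-2)²*4
= 9*0.33333333 + 4*4 = 19

19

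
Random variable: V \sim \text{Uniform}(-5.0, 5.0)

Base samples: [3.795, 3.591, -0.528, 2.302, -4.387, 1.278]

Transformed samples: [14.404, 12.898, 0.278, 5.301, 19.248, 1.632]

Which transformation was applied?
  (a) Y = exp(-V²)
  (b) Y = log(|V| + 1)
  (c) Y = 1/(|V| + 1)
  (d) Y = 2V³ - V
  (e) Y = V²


Checking option (e) Y = V²:
  V = 3.795 -> Y = 14.404 ✓
  V = 3.591 -> Y = 12.898 ✓
  V = -0.528 -> Y = 0.278 ✓
All samples match this transformation.

(e) V²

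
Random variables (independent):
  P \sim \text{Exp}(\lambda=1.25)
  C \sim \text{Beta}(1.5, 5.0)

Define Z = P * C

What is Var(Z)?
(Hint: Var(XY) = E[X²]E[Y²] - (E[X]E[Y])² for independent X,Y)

Var(XY) = E[X²]E[Y²] - (E[X]E[Y])²
E[P] = 0.8, Var(P) = 0.64
E[C] = 0.23076923, Var(C) = 0.023668639
E[P²] = 0.64 + 0.8² = 1.28
E[C²] = 0.023668639 + 0.23076923² = 0.076923077
Var(Z) = 1.28*0.076923077 - (0.8*0.23076923)²
= 0.098461538 - 0.03408284 = 0.064378698

0.064378698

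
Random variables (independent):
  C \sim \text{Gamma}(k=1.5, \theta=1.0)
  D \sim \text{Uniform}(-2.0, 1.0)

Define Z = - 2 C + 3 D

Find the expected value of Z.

E[Z] = -2*E[C] + 3*E[D]
E[C] = 1.5
E[D] = -0.5
E[Z] = -2*1.5 + 3*(-0.5) = -4.5

-4.5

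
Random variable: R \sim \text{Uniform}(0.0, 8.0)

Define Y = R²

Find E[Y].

Using E[X²] = Var(X) + (E[X])²:
E[R] = 4
Var(R) = (8 - 0)^2/12 = 5.3333333
E[R²] = 5.3333333 + 4² = 5.3333333 + 16 = 21.333333

21.333333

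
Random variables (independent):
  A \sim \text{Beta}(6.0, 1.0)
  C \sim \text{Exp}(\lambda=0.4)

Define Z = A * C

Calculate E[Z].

For independent RVs: E[XY] = E[X]*E[Y]
E[A] = 0.85714286
E[C] = 2.5
E[Z] = 0.85714286 * 2.5 = 2.1428571

2.1428571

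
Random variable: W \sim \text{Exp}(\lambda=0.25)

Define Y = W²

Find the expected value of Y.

E[W²] = Var(W) + (E[W])² = 16 + 16 = 32

32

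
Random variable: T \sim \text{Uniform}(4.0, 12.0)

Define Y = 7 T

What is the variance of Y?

For Y = aT + b: Var(Y) = a² * Var(T)
Var(T) = (12 - 4)^2/12 = 5.3333333
Var(Y) = 7² * 5.3333333 = 49 * 5.3333333 = 261.33333

261.33333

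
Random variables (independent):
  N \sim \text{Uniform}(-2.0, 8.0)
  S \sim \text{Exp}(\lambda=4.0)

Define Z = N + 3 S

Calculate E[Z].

E[Z] = 1*E[N] + 3*E[S]
E[N] = 3
E[S] = 0.25
E[Z] = 1*3 + 3*0.25 = 3.75

3.75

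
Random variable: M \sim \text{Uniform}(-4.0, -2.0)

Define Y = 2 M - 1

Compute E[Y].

For Y = 2M - 1:
E[Y] = 2 * E[M] - 1
E[M] = (-4 - 2)/2 = -3
E[Y] = 2 * (-3) - 1 = -7

-7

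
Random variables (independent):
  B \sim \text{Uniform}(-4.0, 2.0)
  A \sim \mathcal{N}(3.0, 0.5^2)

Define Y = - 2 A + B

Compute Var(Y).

For independent RVs: Var(aX + bY) = a²Var(X) + b²Var(Y)
Var(B) = 3
Var(A) = 0.25
Var(Y) = 1²*3 + (-2)²*0.25
= 1*3 + 4*0.25 = 4

4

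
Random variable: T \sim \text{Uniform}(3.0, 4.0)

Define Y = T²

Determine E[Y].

Using E[X²] = Var(X) + (E[X])²:
E[T] = 3.5
Var(T) = (4 - 3)^2/12 = 0.083333333
E[T²] = 0.083333333 + 3.5² = 0.083333333 + 12.25 = 12.333333

12.333333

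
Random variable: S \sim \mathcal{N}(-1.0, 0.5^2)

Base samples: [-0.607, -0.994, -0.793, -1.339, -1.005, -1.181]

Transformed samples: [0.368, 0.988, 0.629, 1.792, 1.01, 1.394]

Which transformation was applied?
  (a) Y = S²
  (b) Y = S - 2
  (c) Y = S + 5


Checking option (a) Y = S²:
  S = -0.607 -> Y = 0.368 ✓
  S = -0.994 -> Y = 0.988 ✓
  S = -0.793 -> Y = 0.629 ✓
All samples match this transformation.

(a) S²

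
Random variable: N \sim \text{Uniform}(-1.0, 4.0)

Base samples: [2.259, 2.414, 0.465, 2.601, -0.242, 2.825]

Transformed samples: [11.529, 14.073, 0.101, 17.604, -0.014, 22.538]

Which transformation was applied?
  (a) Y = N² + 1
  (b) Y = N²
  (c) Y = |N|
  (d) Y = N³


Checking option (d) Y = N³:
  N = 2.259 -> Y = 11.529 ✓
  N = 2.414 -> Y = 14.073 ✓
  N = 0.465 -> Y = 0.101 ✓
All samples match this transformation.

(d) N³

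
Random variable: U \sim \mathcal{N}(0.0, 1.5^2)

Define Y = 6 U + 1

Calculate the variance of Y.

For Y = aU + b: Var(Y) = a² * Var(U)
Var(U) = 1.5^2 = 2.25
Var(Y) = 6² * 2.25 = 36 * 2.25 = 81

81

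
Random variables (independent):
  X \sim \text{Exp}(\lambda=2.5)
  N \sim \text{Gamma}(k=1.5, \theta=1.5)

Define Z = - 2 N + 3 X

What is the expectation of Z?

E[Z] = 3*E[X] - 2*E[N]
E[X] = 0.4
E[N] = 2.25
E[Z] = 3*0.4 - 2*2.25 = -3.3

-3.3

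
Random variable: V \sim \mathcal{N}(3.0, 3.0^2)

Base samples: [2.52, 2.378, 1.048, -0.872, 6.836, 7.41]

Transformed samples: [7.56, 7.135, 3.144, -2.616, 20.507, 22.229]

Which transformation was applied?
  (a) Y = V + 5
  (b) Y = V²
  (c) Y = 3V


Checking option (c) Y = 3V:
  V = 2.52 -> Y = 7.56 ✓
  V = 2.378 -> Y = 7.135 ✓
  V = 1.048 -> Y = 3.144 ✓
All samples match this transformation.

(c) 3V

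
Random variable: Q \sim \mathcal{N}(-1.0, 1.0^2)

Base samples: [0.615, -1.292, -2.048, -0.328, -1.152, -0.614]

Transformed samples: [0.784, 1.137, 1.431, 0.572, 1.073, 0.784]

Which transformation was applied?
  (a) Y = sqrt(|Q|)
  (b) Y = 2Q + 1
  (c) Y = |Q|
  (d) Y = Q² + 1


Checking option (a) Y = sqrt(|Q|):
  Q = 0.615 -> Y = 0.784 ✓
  Q = -1.292 -> Y = 1.137 ✓
  Q = -2.048 -> Y = 1.431 ✓
All samples match this transformation.

(a) sqrt(|Q|)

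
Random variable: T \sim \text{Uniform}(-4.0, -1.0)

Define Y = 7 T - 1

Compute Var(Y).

For Y = aT + b: Var(Y) = a² * Var(T)
Var(T) = (-1 + 4)^2/12 = 0.75
Var(Y) = 7² * 0.75 = 49 * 0.75 = 36.75

36.75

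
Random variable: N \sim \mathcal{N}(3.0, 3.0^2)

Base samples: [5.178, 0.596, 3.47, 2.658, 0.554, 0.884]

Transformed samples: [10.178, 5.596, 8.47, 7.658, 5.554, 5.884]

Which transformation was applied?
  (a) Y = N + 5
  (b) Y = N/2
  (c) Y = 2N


Checking option (a) Y = N + 5:
  N = 5.178 -> Y = 10.178 ✓
  N = 0.596 -> Y = 5.596 ✓
  N = 3.47 -> Y = 8.47 ✓
All samples match this transformation.

(a) N + 5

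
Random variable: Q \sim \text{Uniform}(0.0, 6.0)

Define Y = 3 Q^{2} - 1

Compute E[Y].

E[Y] = 3*E[Q²] - 1
E[Q] = 3
E[Q²] = Var(Q) + (E[Q])² = 3 + 9 = 12
E[Y] = 3*12 - 1 = 35

35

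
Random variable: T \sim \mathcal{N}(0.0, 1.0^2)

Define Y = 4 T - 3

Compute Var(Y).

For Y = aT + b: Var(Y) = a² * Var(T)
Var(T) = 1.0^2 = 1
Var(Y) = 4² * 1 = 16 * 1 = 16

16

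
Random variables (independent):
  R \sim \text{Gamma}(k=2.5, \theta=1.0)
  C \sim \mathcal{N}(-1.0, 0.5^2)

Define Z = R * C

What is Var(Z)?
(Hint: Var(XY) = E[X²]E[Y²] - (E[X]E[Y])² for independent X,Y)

Var(XY) = E[X²]E[Y²] - (E[X]E[Y])²
E[R] = 2.5, Var(R) = 2.5
E[C] = -1, Var(C) = 0.25
E[R²] = 2.5 + 2.5² = 8.75
E[C²] = 0.25 + (-1)² = 1.25
Var(Z) = 8.75*1.25 - (2.5*(-1))²
= 10.9375 - 6.25 = 4.6875

4.6875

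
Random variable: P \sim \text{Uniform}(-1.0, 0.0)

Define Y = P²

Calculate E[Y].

E[P²] = Var(P) + (E[P])² = 0.083333333 + 0.25 = 0.33333333

0.33333333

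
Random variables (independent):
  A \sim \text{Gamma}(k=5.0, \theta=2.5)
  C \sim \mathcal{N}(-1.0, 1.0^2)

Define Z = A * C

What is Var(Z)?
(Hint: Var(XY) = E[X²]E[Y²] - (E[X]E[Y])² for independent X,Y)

Var(XY) = E[X²]E[Y²] - (E[X]E[Y])²
E[A] = 12.5, Var(A) = 31.25
E[C] = -1, Var(C) = 1
E[A²] = 31.25 + 12.5² = 187.5
E[C²] = 1 + (-1)² = 2
Var(Z) = 187.5*2 - (12.5*(-1))²
= 375 - 156.25 = 218.75

218.75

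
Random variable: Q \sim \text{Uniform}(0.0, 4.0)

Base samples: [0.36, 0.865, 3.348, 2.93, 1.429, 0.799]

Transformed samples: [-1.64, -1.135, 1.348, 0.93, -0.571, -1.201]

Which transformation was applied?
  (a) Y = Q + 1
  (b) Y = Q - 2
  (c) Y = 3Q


Checking option (b) Y = Q - 2:
  Q = 0.36 -> Y = -1.64 ✓
  Q = 0.865 -> Y = -1.135 ✓
  Q = 3.348 -> Y = 1.348 ✓
All samples match this transformation.

(b) Q - 2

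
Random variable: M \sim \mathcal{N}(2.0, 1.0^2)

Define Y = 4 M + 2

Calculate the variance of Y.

For Y = aM + b: Var(Y) = a² * Var(M)
Var(M) = 1.0^2 = 1
Var(Y) = 4² * 1 = 16 * 1 = 16

16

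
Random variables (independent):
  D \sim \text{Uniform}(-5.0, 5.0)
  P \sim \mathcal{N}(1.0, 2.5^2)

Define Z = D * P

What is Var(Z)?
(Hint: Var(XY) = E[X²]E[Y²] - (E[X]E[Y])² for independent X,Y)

Var(XY) = E[X²]E[Y²] - (E[X]E[Y])²
E[D] = 0, Var(D) = 8.3333333
E[P] = 1, Var(P) = 6.25
E[D²] = 8.3333333 + 0² = 8.3333333
E[P²] = 6.25 + 1² = 7.25
Var(Z) = 8.3333333*7.25 - (0*1)²
= 60.416667 - 0 = 60.416667

60.416667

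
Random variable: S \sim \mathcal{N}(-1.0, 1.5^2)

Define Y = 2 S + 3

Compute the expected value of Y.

For Y = 2S + 3:
E[Y] = 2 * E[S] + 3
E[S] = -1.0 = -1
E[Y] = 2 * (-1) + 3 = 1

1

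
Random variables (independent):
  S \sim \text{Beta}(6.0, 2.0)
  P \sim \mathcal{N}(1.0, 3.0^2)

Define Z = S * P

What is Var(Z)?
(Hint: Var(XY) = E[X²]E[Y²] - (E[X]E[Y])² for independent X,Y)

Var(XY) = E[X²]E[Y²] - (E[X]E[Y])²
E[S] = 0.75, Var(S) = 0.020833333
E[P] = 1, Var(P) = 9
E[S²] = 0.020833333 + 0.75² = 0.58333333
E[P²] = 9 + 1² = 10
Var(Z) = 0.58333333*10 - (0.75*1)²
= 5.8333333 - 0.5625 = 5.2708333

5.2708333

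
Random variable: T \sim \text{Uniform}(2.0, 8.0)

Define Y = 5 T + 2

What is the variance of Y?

For Y = aT + b: Var(Y) = a² * Var(T)
Var(T) = (8 - 2)^2/12 = 3
Var(Y) = 5² * 3 = 25 * 3 = 75

75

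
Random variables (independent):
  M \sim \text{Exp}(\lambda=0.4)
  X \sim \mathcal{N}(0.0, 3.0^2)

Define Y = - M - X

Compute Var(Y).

For independent RVs: Var(aX + bY) = a²Var(X) + b²Var(Y)
Var(M) = 6.25
Var(X) = 9
Var(Y) = (-1)²*6.25 + (-1)²*9
= 1*6.25 + 1*9 = 15.25

15.25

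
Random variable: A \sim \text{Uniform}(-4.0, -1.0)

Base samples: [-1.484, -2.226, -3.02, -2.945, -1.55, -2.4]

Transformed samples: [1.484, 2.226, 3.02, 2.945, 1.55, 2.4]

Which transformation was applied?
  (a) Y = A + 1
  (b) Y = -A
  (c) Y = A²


Checking option (b) Y = -A:
  A = -1.484 -> Y = 1.484 ✓
  A = -2.226 -> Y = 2.226 ✓
  A = -3.02 -> Y = 3.02 ✓
All samples match this transformation.

(b) -A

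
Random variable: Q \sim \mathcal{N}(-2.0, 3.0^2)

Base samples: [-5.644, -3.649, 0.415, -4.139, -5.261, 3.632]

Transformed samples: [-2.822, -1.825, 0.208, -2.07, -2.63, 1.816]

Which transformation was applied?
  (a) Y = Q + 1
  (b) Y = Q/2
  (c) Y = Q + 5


Checking option (b) Y = Q/2:
  Q = -5.644 -> Y = -2.822 ✓
  Q = -3.649 -> Y = -1.825 ✓
  Q = 0.415 -> Y = 0.208 ✓
All samples match this transformation.

(b) Q/2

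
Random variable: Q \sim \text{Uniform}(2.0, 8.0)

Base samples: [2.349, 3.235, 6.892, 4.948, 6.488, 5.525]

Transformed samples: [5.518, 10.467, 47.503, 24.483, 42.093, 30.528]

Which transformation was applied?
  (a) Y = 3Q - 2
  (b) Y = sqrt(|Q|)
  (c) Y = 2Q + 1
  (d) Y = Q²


Checking option (d) Y = Q²:
  Q = 2.349 -> Y = 5.518 ✓
  Q = 3.235 -> Y = 10.467 ✓
  Q = 6.892 -> Y = 47.503 ✓
All samples match this transformation.

(d) Q²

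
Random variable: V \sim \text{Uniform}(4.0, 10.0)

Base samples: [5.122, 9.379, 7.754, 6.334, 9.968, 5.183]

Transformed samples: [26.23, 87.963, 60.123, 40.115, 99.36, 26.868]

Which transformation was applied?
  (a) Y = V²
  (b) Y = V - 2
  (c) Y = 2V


Checking option (a) Y = V²:
  V = 5.122 -> Y = 26.23 ✓
  V = 9.379 -> Y = 87.963 ✓
  V = 7.754 -> Y = 60.123 ✓
All samples match this transformation.

(a) V²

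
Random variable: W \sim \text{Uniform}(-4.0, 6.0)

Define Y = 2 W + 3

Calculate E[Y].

For Y = 2W + 3:
E[Y] = 2 * E[W] + 3
E[W] = (-4 + 6)/2 = 1
E[Y] = 2 * 1 + 3 = 5

5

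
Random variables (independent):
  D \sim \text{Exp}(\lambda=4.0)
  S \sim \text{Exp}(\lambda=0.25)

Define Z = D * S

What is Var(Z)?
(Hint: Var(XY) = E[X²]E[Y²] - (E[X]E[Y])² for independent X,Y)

Var(XY) = E[X²]E[Y²] - (E[X]E[Y])²
E[D] = 0.25, Var(D) = 0.0625
E[S] = 4, Var(S) = 16
E[D²] = 0.0625 + 0.25² = 0.125
E[S²] = 16 + 4² = 32
Var(Z) = 0.125*32 - (0.25*4)²
= 4 - 1 = 3

3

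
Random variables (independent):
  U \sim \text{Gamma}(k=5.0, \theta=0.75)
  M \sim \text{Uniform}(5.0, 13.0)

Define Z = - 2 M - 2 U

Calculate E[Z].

E[Z] = -2*E[U] - 2*E[M]
E[U] = 3.75
E[M] = 9
E[Z] = -2*3.75 - 2*9 = -25.5

-25.5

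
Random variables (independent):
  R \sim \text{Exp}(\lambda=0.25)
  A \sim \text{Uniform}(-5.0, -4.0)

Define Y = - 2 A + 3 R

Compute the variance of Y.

For independent RVs: Var(aX + bY) = a²Var(X) + b²Var(Y)
Var(R) = 16
Var(A) = 0.083333333
Var(Y) = 3²*16 + (-2)²*0.083333333
= 9*16 + 4*0.083333333 = 144.33333

144.33333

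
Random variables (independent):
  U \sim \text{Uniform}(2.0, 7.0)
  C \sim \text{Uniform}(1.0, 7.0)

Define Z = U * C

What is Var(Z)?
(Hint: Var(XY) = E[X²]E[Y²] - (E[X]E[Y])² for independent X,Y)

Var(XY) = E[X²]E[Y²] - (E[X]E[Y])²
E[U] = 4.5, Var(U) = 2.0833333
E[C] = 4, Var(C) = 3
E[U²] = 2.0833333 + 4.5² = 22.333333
E[C²] = 3 + 4² = 19
Var(Z) = 22.333333*19 - (4.5*4)²
= 424.33333 - 324 = 100.33333

100.33333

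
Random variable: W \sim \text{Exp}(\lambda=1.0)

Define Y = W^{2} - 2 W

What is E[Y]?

E[Y] = 1*E[W²] - 2*E[W]
E[W] = 1
E[W²] = Var(W) + (E[W])² = 1 + 1 = 2
E[Y] = 1*2 - 2*1 = 0

0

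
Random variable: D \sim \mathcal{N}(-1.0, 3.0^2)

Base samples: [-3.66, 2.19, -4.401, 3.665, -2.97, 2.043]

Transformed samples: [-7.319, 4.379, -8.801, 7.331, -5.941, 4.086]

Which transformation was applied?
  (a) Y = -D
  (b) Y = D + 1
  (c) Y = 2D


Checking option (c) Y = 2D:
  D = -3.66 -> Y = -7.319 ✓
  D = 2.19 -> Y = 4.379 ✓
  D = -4.401 -> Y = -8.801 ✓
All samples match this transformation.

(c) 2D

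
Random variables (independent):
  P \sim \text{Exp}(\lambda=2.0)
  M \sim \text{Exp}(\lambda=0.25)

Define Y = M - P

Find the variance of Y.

For independent RVs: Var(aX + bY) = a²Var(X) + b²Var(Y)
Var(P) = 0.25
Var(M) = 16
Var(Y) = (-1)²*0.25 + 1²*16
= 1*0.25 + 1*16 = 16.25

16.25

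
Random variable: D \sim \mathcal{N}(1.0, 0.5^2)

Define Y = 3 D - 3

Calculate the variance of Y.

For Y = aD + b: Var(Y) = a² * Var(D)
Var(D) = 0.5^2 = 0.25
Var(Y) = 3² * 0.25 = 9 * 0.25 = 2.25

2.25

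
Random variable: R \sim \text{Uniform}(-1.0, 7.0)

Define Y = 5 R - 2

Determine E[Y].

For Y = 5R - 2:
E[Y] = 5 * E[R] - 2
E[R] = (-1 + 7)/2 = 3
E[Y] = 5 * 3 - 2 = 13

13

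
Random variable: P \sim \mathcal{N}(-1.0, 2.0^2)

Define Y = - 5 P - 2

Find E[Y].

For Y = -5P - 2:
E[Y] = -5 * E[P] - 2
E[P] = -1.0 = -1
E[Y] = -5 * (-1) - 2 = 3

3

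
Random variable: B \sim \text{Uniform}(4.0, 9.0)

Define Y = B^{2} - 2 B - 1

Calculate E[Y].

E[Y] = 1*E[B²] - 2*E[B] - 1
E[B] = 6.5
E[B²] = Var(B) + (E[B])² = 2.0833333 + 42.25 = 44.333333
E[Y] = 1*44.333333 - 2*6.5 - 1 = 30.333333

30.333333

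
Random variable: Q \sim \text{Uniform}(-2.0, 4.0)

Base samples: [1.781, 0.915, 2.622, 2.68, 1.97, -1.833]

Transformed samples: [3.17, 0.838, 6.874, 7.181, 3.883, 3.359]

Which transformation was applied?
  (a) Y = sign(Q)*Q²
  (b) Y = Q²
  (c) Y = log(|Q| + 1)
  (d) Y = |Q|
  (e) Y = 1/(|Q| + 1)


Checking option (b) Y = Q²:
  Q = 1.781 -> Y = 3.17 ✓
  Q = 0.915 -> Y = 0.838 ✓
  Q = 2.622 -> Y = 6.874 ✓
All samples match this transformation.

(b) Q²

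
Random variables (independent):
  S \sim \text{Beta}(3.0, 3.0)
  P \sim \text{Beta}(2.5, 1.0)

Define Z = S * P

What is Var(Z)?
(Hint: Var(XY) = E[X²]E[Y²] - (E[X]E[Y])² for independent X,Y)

Var(XY) = E[X²]E[Y²] - (E[X]E[Y])²
E[S] = 0.5, Var(S) = 0.035714286
E[P] = 0.71428571, Var(P) = 0.045351474
E[S²] = 0.035714286 + 0.5² = 0.28571429
E[P²] = 0.045351474 + 0.71428571² = 0.55555556
Var(Z) = 0.28571429*0.55555556 - (0.5*0.71428571)²
= 0.15873016 - 0.12755102 = 0.031179138

0.031179138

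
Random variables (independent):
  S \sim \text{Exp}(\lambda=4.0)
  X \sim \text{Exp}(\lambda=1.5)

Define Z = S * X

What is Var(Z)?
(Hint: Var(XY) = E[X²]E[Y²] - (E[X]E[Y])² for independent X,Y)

Var(XY) = E[X²]E[Y²] - (E[X]E[Y])²
E[S] = 0.25, Var(S) = 0.0625
E[X] = 0.66666667, Var(X) = 0.44444444
E[S²] = 0.0625 + 0.25² = 0.125
E[X²] = 0.44444444 + 0.66666667² = 0.88888889
Var(Z) = 0.125*0.88888889 - (0.25*0.66666667)²
= 0.11111111 - 0.027777778 = 0.083333333

0.083333333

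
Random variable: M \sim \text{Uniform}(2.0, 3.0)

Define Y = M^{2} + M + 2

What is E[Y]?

E[Y] = 1*E[M²] + 1*E[M] + 2
E[M] = 2.5
E[M²] = Var(M) + (E[M])² = 0.083333333 + 6.25 = 6.3333333
E[Y] = 1*6.3333333 + 1*2.5 + 2 = 10.833333

10.833333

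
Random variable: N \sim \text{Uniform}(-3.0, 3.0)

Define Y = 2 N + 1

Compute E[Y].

For Y = 2N + 1:
E[Y] = 2 * E[N] + 1
E[N] = (-3 + 3)/2 = 0
E[Y] = 2 * 0 + 1 = 1

1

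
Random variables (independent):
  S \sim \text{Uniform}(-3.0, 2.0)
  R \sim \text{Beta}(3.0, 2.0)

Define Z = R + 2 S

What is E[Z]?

E[Z] = 2*E[S] + 1*E[R]
E[S] = -0.5
E[R] = 0.6
E[Z] = 2*(-0.5) + 1*0.6 = -0.4

-0.4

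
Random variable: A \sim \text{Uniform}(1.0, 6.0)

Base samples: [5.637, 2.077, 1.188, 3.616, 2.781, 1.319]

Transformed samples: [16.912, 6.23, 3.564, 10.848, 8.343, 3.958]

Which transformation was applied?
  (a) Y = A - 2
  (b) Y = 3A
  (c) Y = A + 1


Checking option (b) Y = 3A:
  A = 5.637 -> Y = 16.912 ✓
  A = 2.077 -> Y = 6.23 ✓
  A = 1.188 -> Y = 3.564 ✓
All samples match this transformation.

(b) 3A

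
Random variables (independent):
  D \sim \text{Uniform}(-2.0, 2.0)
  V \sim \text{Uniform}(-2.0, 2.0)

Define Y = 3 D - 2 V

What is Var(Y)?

For independent RVs: Var(aX + bY) = a²Var(X) + b²Var(Y)
Var(D) = 1.3333333
Var(V) = 1.3333333
Var(Y) = 3²*1.3333333 + (-2)²*1.3333333
= 9*1.3333333 + 4*1.3333333 = 17.333333

17.333333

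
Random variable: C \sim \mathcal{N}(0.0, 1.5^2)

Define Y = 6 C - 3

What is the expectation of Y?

For Y = 6C - 3:
E[Y] = 6 * E[C] - 3
E[C] = 0.0 = 0
E[Y] = 6 * 0 - 3 = -3

-3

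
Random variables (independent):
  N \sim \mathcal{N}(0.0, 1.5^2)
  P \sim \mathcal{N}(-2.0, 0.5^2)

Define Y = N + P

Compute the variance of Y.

For independent RVs: Var(aX + bY) = a²Var(X) + b²Var(Y)
Var(N) = 2.25
Var(P) = 0.25
Var(Y) = 1²*2.25 + 1²*0.25
= 1*2.25 + 1*0.25 = 2.5

2.5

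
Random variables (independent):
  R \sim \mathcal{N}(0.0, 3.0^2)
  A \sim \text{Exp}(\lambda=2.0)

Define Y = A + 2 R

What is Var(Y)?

For independent RVs: Var(aX + bY) = a²Var(X) + b²Var(Y)
Var(R) = 9
Var(A) = 0.25
Var(Y) = 2²*9 + 1²*0.25
= 4*9 + 1*0.25 = 36.25

36.25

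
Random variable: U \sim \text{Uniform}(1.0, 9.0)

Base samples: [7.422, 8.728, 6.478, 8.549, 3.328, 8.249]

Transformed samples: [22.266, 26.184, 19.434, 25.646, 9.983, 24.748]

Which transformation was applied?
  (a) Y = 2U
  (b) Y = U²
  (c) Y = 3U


Checking option (c) Y = 3U:
  U = 7.422 -> Y = 22.266 ✓
  U = 8.728 -> Y = 26.184 ✓
  U = 6.478 -> Y = 19.434 ✓
All samples match this transformation.

(c) 3U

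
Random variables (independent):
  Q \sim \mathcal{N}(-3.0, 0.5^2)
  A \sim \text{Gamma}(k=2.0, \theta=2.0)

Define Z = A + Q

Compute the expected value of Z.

E[Z] = 1*E[Q] + 1*E[A]
E[Q] = -3
E[A] = 4
E[Z] = 1*(-3) + 1*4 = 1

1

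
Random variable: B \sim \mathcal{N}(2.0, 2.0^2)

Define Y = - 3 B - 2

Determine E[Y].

For Y = -3B - 2:
E[Y] = -3 * E[B] - 2
E[B] = 2.0 = 2
E[Y] = -3 * 2 - 2 = -8

-8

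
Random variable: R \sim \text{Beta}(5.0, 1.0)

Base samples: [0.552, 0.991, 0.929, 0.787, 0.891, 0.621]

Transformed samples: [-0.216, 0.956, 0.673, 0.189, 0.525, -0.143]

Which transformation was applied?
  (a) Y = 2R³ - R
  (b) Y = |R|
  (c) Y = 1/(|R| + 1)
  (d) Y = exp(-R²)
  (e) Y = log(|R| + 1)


Checking option (a) Y = 2R³ - R:
  R = 0.552 -> Y = -0.216 ✓
  R = 0.991 -> Y = 0.956 ✓
  R = 0.929 -> Y = 0.673 ✓
All samples match this transformation.

(a) 2R³ - R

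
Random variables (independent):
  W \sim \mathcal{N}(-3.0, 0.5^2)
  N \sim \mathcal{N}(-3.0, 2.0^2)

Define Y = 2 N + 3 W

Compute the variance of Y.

For independent RVs: Var(aX + bY) = a²Var(X) + b²Var(Y)
Var(W) = 0.25
Var(N) = 4
Var(Y) = 3²*0.25 + 2²*4
= 9*0.25 + 4*4 = 18.25

18.25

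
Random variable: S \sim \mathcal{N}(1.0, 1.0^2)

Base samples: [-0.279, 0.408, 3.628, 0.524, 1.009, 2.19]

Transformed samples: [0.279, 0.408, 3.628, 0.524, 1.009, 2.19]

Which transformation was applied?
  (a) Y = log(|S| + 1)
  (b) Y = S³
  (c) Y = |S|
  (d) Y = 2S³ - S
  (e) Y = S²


Checking option (c) Y = |S|:
  S = -0.279 -> Y = 0.279 ✓
  S = 0.408 -> Y = 0.408 ✓
  S = 3.628 -> Y = 3.628 ✓
All samples match this transformation.

(c) |S|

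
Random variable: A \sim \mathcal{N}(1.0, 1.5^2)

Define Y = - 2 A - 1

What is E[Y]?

For Y = -2A - 1:
E[Y] = -2 * E[A] - 1
E[A] = 1.0 = 1
E[Y] = -2 * 1 - 1 = -3

-3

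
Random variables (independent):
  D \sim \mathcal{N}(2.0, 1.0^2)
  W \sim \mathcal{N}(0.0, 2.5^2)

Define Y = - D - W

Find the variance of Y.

For independent RVs: Var(aX + bY) = a²Var(X) + b²Var(Y)
Var(D) = 1
Var(W) = 6.25
Var(Y) = (-1)²*1 + (-1)²*6.25
= 1*1 + 1*6.25 = 7.25

7.25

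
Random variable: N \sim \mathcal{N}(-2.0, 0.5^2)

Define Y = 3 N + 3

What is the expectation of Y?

For Y = 3N + 3:
E[Y] = 3 * E[N] + 3
E[N] = -2.0 = -2
E[Y] = 3 * (-2) + 3 = -3

-3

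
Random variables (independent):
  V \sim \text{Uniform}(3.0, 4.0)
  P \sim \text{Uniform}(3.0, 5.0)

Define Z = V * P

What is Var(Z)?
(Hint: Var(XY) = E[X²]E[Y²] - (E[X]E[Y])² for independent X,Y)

Var(XY) = E[X²]E[Y²] - (E[X]E[Y])²
E[V] = 3.5, Var(V) = 0.083333333
E[P] = 4, Var(P) = 0.33333333
E[V²] = 0.083333333 + 3.5² = 12.333333
E[P²] = 0.33333333 + 4² = 16.333333
Var(Z) = 12.333333*16.333333 - (3.5*4)²
= 201.44444 - 196 = 5.4444444

5.4444444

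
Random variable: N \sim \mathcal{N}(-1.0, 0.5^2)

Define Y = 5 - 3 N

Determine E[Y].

For Y = -3N + 5:
E[Y] = -3 * E[N] + 5
E[N] = -1.0 = -1
E[Y] = -3 * (-1) + 5 = 8

8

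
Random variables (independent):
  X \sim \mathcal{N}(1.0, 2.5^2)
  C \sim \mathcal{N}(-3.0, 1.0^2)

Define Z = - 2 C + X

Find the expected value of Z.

E[Z] = 1*E[X] - 2*E[C]
E[X] = 1
E[C] = -3
E[Z] = 1*1 - 2*(-3) = 7

7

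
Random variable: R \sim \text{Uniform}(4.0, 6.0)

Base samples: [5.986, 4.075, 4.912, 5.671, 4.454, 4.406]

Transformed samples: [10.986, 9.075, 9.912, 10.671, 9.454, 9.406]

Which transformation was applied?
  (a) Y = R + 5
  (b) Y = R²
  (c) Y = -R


Checking option (a) Y = R + 5:
  R = 5.986 -> Y = 10.986 ✓
  R = 4.075 -> Y = 9.075 ✓
  R = 4.912 -> Y = 9.912 ✓
All samples match this transformation.

(a) R + 5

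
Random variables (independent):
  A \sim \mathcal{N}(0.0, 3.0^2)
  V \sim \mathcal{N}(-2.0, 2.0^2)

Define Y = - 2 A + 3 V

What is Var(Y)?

For independent RVs: Var(aX + bY) = a²Var(X) + b²Var(Y)
Var(A) = 9
Var(V) = 4
Var(Y) = (-2)²*9 + 3²*4
= 4*9 + 9*4 = 72

72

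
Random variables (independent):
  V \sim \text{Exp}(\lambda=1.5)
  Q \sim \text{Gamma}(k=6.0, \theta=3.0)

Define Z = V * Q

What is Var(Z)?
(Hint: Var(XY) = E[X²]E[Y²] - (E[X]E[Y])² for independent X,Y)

Var(XY) = E[X²]E[Y²] - (E[X]E[Y])²
E[V] = 0.66666667, Var(V) = 0.44444444
E[Q] = 18, Var(Q) = 54
E[V²] = 0.44444444 + 0.66666667² = 0.88888889
E[Q²] = 54 + 18² = 378
Var(Z) = 0.88888889*378 - (0.66666667*18)²
= 336 - 144 = 192

192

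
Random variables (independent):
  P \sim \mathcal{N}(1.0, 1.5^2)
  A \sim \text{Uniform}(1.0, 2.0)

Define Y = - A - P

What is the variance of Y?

For independent RVs: Var(aX + bY) = a²Var(X) + b²Var(Y)
Var(P) = 2.25
Var(A) = 0.083333333
Var(Y) = (-1)²*2.25 + (-1)²*0.083333333
= 1*2.25 + 1*0.083333333 = 2.3333333

2.3333333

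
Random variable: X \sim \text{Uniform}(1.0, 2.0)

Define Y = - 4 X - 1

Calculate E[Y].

For Y = -4X - 1:
E[Y] = -4 * E[X] - 1
E[X] = (1 + 2)/2 = 1.5
E[Y] = -4 * 1.5 - 1 = -7

-7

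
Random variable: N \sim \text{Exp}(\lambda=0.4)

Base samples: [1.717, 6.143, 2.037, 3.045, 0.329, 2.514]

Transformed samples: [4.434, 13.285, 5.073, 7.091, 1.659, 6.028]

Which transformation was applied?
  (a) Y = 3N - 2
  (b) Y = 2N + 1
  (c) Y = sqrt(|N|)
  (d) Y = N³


Checking option (b) Y = 2N + 1:
  N = 1.717 -> Y = 4.434 ✓
  N = 6.143 -> Y = 13.285 ✓
  N = 2.037 -> Y = 5.073 ✓
All samples match this transformation.

(b) 2N + 1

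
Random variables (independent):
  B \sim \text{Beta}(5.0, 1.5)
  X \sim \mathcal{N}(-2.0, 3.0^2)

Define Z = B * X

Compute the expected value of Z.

For independent RVs: E[XY] = E[X]*E[Y]
E[B] = 0.76923077
E[X] = -2
E[Z] = 0.76923077 * (-2) = -1.5384615

-1.5384615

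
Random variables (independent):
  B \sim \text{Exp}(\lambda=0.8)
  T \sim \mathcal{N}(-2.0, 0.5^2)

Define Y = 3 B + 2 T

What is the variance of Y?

For independent RVs: Var(aX + bY) = a²Var(X) + b²Var(Y)
Var(B) = 1.5625
Var(T) = 0.25
Var(Y) = 3²*1.5625 + 2²*0.25
= 9*1.5625 + 4*0.25 = 15.0625

15.0625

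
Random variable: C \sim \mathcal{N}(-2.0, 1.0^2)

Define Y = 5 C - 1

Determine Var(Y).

For Y = aC + b: Var(Y) = a² * Var(C)
Var(C) = 1.0^2 = 1
Var(Y) = 5² * 1 = 25 * 1 = 25

25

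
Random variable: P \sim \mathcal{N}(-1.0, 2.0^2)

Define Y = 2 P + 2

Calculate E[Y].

For Y = 2P + 2:
E[Y] = 2 * E[P] + 2
E[P] = -1.0 = -1
E[Y] = 2 * (-1) + 2 = 0

0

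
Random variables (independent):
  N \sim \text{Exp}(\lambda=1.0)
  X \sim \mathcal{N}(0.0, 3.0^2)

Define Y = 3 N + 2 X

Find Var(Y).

For independent RVs: Var(aX + bY) = a²Var(X) + b²Var(Y)
Var(N) = 1
Var(X) = 9
Var(Y) = 3²*1 + 2²*9
= 9*1 + 4*9 = 45

45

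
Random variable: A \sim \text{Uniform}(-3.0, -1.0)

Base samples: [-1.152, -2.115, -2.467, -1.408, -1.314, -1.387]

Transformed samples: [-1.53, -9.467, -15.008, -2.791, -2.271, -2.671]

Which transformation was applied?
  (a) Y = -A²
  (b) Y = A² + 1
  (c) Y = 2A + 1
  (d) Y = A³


Checking option (d) Y = A³:
  A = -1.152 -> Y = -1.53 ✓
  A = -2.115 -> Y = -9.467 ✓
  A = -2.467 -> Y = -15.008 ✓
All samples match this transformation.

(d) A³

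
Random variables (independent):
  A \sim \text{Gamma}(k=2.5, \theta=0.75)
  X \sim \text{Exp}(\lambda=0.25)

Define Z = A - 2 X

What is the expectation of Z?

E[Z] = 1*E[A] - 2*E[X]
E[A] = 1.875
E[X] = 4
E[Z] = 1*1.875 - 2*4 = -6.125

-6.125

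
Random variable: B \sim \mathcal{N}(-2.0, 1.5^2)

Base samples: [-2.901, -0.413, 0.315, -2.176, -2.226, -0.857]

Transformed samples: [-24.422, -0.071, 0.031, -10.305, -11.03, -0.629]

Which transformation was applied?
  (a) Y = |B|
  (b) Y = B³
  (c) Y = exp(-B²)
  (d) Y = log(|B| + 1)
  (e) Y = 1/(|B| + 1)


Checking option (b) Y = B³:
  B = -2.901 -> Y = -24.422 ✓
  B = -0.413 -> Y = -0.071 ✓
  B = 0.315 -> Y = 0.031 ✓
All samples match this transformation.

(b) B³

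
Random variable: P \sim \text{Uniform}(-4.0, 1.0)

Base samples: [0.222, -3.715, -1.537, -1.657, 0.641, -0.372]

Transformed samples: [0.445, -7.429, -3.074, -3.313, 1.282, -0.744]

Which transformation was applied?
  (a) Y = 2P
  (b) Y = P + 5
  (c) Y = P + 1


Checking option (a) Y = 2P:
  P = 0.222 -> Y = 0.445 ✓
  P = -3.715 -> Y = -7.429 ✓
  P = -1.537 -> Y = -3.074 ✓
All samples match this transformation.

(a) 2P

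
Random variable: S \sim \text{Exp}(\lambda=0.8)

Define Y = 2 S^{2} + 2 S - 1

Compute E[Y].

E[Y] = 2*E[S²] + 2*E[S] - 1
E[S] = 1.25
E[S²] = Var(S) + (E[S])² = 1.5625 + 1.5625 = 3.125
E[Y] = 2*3.125 + 2*1.25 - 1 = 7.75

7.75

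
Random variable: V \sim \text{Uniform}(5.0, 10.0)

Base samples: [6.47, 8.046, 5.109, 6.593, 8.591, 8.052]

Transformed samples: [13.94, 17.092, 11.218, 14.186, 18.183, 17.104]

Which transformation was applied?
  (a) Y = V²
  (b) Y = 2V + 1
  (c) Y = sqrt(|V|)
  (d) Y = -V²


Checking option (b) Y = 2V + 1:
  V = 6.47 -> Y = 13.94 ✓
  V = 8.046 -> Y = 17.092 ✓
  V = 5.109 -> Y = 11.218 ✓
All samples match this transformation.

(b) 2V + 1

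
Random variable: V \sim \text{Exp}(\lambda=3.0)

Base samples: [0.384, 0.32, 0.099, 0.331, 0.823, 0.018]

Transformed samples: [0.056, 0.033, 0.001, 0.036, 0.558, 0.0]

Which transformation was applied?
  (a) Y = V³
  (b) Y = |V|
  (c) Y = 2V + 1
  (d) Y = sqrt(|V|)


Checking option (a) Y = V³:
  V = 0.384 -> Y = 0.056 ✓
  V = 0.32 -> Y = 0.033 ✓
  V = 0.099 -> Y = 0.001 ✓
All samples match this transformation.

(a) V³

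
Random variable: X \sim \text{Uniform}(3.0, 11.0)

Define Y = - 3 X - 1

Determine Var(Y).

For Y = aX + b: Var(Y) = a² * Var(X)
Var(X) = (11 - 3)^2/12 = 5.3333333
Var(Y) = (-3)² * 5.3333333 = 9 * 5.3333333 = 48

48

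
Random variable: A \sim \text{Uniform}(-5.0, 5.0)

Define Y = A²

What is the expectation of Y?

Using E[X²] = Var(X) + (E[X])²:
E[A] = 0
Var(A) = (5 + 5)^2/12 = 8.3333333
E[A²] = 8.3333333 + 0² = 8.3333333 + 0 = 8.3333333

8.3333333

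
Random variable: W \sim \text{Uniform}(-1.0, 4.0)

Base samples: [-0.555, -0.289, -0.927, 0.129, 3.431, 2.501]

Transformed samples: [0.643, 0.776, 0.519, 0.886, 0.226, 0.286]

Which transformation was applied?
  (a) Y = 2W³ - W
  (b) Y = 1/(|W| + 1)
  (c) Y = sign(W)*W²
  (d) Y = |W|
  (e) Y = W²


Checking option (b) Y = 1/(|W| + 1):
  W = -0.555 -> Y = 0.643 ✓
  W = -0.289 -> Y = 0.776 ✓
  W = -0.927 -> Y = 0.519 ✓
All samples match this transformation.

(b) 1/(|W| + 1)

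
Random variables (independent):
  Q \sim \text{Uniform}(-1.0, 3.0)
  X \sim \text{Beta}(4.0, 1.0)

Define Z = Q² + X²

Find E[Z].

E[Z] = E[Q²] + E[X²]
E[Q²] = Var(Q) + E[Q]² = 1.3333333 + 1 = 2.3333333
E[X²] = Var(X) + E[X]² = 0.026666667 + 0.64 = 0.66666667
E[Z] = 2.3333333 + 0.66666667 = 3

3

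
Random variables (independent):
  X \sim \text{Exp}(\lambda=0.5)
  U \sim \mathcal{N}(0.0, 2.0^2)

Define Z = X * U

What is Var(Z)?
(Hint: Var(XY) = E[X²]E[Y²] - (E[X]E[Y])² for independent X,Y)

Var(XY) = E[X²]E[Y²] - (E[X]E[Y])²
E[X] = 2, Var(X) = 4
E[U] = 0, Var(U) = 4
E[X²] = 4 + 2² = 8
E[U²] = 4 + 0² = 4
Var(Z) = 8*4 - (2*0)²
= 32 - 0 = 32

32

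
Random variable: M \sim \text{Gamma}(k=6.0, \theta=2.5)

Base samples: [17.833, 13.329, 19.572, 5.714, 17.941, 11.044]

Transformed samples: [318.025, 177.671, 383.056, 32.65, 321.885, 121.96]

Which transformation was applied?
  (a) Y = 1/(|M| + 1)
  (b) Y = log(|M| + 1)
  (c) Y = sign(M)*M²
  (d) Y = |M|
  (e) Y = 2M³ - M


Checking option (c) Y = sign(M)*M²:
  M = 17.833 -> Y = 318.025 ✓
  M = 13.329 -> Y = 177.671 ✓
  M = 19.572 -> Y = 383.056 ✓
All samples match this transformation.

(c) sign(M)*M²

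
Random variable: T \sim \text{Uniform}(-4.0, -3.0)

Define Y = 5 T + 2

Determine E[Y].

For Y = 5T + 2:
E[Y] = 5 * E[T] + 2
E[T] = (-4 - 3)/2 = -3.5
E[Y] = 5 * (-3.5) + 2 = -15.5

-15.5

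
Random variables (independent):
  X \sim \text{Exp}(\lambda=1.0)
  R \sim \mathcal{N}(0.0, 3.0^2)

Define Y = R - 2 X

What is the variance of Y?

For independent RVs: Var(aX + bY) = a²Var(X) + b²Var(Y)
Var(X) = 1
Var(R) = 9
Var(Y) = (-2)²*1 + 1²*9
= 4*1 + 1*9 = 13

13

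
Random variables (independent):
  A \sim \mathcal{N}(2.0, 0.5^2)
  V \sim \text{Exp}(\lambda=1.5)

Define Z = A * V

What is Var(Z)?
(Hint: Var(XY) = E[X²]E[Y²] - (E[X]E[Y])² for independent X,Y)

Var(XY) = E[X²]E[Y²] - (E[X]E[Y])²
E[A] = 2, Var(A) = 0.25
E[V] = 0.66666667, Var(V) = 0.44444444
E[A²] = 0.25 + 2² = 4.25
E[V²] = 0.44444444 + 0.66666667² = 0.88888889
Var(Z) = 4.25*0.88888889 - (2*0.66666667)²
= 3.7777778 - 1.7777778 = 2

2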